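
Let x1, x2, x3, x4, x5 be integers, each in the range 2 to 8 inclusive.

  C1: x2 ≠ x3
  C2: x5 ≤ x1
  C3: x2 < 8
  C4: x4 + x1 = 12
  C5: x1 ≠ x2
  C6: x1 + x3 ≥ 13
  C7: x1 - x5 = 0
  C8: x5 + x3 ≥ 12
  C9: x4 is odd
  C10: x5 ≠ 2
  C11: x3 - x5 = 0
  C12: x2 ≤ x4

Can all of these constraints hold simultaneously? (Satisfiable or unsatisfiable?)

Satisfiable

Setting (x1, x2, x3, x4, x5) = (7, 2, 7, 5, 7) satisfies everything: constraint 4: x4 + x1 = 12; constraint 6: x1 + x3 = 14; constraint 7: x1 - x5 = 0, and the others follow.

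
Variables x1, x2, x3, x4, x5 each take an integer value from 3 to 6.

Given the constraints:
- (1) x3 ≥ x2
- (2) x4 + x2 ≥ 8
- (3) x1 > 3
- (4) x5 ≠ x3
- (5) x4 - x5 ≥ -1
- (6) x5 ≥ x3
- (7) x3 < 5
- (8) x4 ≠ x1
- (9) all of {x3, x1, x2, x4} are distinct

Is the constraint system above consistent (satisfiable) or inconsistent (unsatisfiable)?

Satisfiable

One satisfying assignment is x1 = 5, x2 = 3, x3 = 4, x4 = 6, x5 = 5.
For the less obvious constraints — constraint 2: x4 + x2 = 9; constraint 5: x4 - x5 = 1 — and the others hold by inspection.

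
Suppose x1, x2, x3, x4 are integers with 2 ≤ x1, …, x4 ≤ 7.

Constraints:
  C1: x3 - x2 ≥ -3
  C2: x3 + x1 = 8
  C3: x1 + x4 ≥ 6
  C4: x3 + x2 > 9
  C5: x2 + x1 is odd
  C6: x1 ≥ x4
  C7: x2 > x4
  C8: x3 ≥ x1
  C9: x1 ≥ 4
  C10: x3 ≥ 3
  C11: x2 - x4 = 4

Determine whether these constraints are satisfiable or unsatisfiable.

Satisfiable

One satisfying assignment is x1 = 4, x2 = 7, x3 = 4, x4 = 3.
For the less obvious constraints — constraint 1: x3 - x2 = -3; constraint 2: x3 + x1 = 8 — and the others hold by inspection.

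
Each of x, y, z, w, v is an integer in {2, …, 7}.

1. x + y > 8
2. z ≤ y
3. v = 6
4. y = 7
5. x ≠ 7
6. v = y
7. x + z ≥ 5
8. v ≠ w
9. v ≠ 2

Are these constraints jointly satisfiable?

Unsatisfiable

Constraint 3 fixes v = 6 and constraint 4 fixes y = 7, but constraint 6 requires v = y. Since 6 ≠ 7, contradiction.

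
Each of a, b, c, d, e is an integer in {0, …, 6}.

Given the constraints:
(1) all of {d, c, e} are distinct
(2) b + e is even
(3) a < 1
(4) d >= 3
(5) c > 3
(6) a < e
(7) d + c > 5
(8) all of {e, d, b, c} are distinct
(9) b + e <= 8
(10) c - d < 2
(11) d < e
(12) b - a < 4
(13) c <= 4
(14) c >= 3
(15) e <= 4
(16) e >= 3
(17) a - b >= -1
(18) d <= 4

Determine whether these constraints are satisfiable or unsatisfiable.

Constraints 4, 13, 14, 15, 16, and 18 confine each of d, c, e to the 2 values {3, 4}.
Constraint 1 requires all 3 of them to be distinct, but only 2 values are available — impossible by the pigeonhole principle.

Unsatisfiable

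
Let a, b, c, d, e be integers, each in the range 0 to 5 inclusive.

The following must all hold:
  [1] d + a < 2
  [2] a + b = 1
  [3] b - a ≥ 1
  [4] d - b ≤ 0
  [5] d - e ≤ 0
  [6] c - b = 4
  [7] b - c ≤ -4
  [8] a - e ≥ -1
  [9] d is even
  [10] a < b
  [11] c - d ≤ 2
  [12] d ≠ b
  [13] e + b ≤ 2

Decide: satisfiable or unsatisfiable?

Constraints 3, 5, 7, 8, and 11 give b − a ≥ 1, a − e ≥ -1, e − d ≥ 0, d − c ≥ -2, c − b ≥ 4.
Adding all 5 inequalities: the left sides telescope to 0, and the right sides sum to 1 + (-1) + 0 + (-2) + 4 = 2. So 0 ≥ 2, which is false.

Unsatisfiable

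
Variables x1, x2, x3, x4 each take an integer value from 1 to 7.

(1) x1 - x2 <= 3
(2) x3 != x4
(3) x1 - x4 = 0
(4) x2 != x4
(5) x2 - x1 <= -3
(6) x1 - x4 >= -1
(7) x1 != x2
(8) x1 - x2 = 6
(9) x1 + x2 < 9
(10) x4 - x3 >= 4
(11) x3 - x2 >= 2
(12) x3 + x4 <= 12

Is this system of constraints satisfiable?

Unsatisfiable

Constraints 1, 6, 10, and 11 give x3 − x2 ≥ 2, x2 − x1 ≥ -3, x1 − x4 ≥ -1, x4 − x3 ≥ 4.
Adding all 4 inequalities: the left sides telescope to 0, and the right sides sum to 2 + (-3) + (-1) + 4 = 2. So 0 ≥ 2, which is false.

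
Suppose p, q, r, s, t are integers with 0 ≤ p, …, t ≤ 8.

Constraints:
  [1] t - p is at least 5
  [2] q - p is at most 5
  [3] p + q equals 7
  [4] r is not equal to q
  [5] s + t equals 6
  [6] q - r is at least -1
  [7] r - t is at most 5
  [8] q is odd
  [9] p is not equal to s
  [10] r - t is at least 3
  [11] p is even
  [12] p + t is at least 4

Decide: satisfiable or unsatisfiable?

Unsatisfiable

Constraints 1, 2, 6, and 10 give t − p ≥ 5, p − q ≥ -5, q − r ≥ -1, r − t ≥ 3.
Adding all 4 inequalities: the left sides telescope to 0, and the right sides sum to 5 + (-5) + (-1) + 3 = 2. So 0 ≥ 2, which is false.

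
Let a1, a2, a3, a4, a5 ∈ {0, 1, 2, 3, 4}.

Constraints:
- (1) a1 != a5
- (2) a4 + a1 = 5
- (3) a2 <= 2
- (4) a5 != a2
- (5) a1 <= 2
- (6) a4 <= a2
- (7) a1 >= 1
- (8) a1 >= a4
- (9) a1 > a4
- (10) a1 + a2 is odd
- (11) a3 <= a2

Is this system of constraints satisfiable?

From constraints 3 and 6: a4 ≤ a2 ≤ 2. From constraint 5: a1 ≤ 2. Hence a4 + a1 ≤ 4. But constraint 2 requires a4 + a1 = 5, and 5 > 4. Contradiction.

Unsatisfiable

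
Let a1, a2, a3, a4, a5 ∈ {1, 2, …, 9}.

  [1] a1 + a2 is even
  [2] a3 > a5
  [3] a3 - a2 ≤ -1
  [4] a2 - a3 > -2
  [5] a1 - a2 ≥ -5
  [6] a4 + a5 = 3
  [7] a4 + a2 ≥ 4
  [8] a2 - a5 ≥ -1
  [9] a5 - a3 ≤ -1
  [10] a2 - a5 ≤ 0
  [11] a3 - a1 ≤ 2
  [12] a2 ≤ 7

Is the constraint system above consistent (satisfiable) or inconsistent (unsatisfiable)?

Constraints 3, 9, and 10 give a2 − a3 ≥ 1, a3 − a5 ≥ 1, a5 − a2 ≥ 0.
Adding all 3 inequalities: the left sides telescope to 0, and the right sides sum to 1 + 1 + 0 = 2. So 0 ≥ 2, which is false.

Unsatisfiable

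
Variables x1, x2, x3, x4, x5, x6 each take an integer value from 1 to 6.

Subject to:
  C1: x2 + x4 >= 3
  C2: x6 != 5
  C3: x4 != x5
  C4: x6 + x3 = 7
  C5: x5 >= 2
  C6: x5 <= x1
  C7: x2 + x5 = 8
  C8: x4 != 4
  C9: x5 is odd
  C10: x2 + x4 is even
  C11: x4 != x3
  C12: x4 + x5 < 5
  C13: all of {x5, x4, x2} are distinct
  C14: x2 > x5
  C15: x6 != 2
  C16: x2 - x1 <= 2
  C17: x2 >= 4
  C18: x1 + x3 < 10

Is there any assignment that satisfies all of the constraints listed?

Take x1 = 4, x2 = 5, x3 = 4, x4 = 1, x5 = 3, x6 = 3. Then constraint 1: x2 + x4 = 6; constraint 4: x6 + x3 = 7; constraint 7: x2 + x5 = 8, and every other listed constraint is also met.

Satisfiable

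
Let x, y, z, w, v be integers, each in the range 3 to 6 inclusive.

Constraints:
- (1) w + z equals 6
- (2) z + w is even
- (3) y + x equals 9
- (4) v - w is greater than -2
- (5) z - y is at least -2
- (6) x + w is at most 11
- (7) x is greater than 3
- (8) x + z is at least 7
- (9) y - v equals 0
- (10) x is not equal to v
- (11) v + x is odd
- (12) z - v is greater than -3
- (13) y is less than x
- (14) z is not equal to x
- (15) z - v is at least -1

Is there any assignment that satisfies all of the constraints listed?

Satisfiable

Setting (x, y, z, w, v) = (6, 3, 3, 3, 3) satisfies everything: constraint 1: w + z = 6; constraint 3: y + x = 9; constraint 4: v - w = 0, and the others follow.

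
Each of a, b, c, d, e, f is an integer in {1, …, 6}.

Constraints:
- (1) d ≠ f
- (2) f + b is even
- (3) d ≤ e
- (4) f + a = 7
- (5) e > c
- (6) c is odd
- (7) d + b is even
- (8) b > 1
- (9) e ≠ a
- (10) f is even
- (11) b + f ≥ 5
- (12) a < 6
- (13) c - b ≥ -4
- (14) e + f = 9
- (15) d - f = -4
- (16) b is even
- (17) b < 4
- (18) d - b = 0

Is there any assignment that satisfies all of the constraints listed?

Satisfiable

One satisfying assignment is a = 1, b = 2, c = 1, d = 2, e = 3, f = 6.
For the less obvious constraints — constraint 4: f + a = 7; constraint 11: b + f = 8 — and the others hold by inspection.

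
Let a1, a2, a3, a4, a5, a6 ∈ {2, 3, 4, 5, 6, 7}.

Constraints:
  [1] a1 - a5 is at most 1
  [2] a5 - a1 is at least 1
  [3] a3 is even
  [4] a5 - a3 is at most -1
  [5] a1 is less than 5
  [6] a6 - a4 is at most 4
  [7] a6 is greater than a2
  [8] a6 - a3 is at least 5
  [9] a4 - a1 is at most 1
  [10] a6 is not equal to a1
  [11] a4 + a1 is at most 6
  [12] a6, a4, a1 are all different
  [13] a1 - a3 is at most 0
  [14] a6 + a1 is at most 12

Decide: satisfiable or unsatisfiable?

Constraints 2, 4, 6, 8, and 9 give a3 − a5 ≥ 1, a5 − a1 ≥ 1, a1 − a4 ≥ -1, a4 − a6 ≥ -4, a6 − a3 ≥ 5.
Adding all 5 inequalities: the left sides telescope to 0, and the right sides sum to 1 + 1 + (-1) + (-4) + 5 = 2. So 0 ≥ 2, which is false.

Unsatisfiable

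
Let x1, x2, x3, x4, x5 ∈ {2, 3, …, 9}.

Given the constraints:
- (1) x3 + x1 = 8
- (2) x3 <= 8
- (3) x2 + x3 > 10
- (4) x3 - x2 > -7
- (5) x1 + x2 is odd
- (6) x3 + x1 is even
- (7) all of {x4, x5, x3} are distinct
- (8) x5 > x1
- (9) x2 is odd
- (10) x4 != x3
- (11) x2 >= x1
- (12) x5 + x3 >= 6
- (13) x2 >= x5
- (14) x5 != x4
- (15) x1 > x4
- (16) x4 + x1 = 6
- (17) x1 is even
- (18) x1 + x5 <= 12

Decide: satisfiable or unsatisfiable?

One satisfying assignment is x1 = 4, x2 = 9, x3 = 4, x4 = 2, x5 = 5.
For the less obvious constraints — constraint 1: x3 + x1 = 8; constraint 3: x2 + x3 = 13; constraint 4: x3 - x2 = -5 — and the others hold by inspection.

Satisfiable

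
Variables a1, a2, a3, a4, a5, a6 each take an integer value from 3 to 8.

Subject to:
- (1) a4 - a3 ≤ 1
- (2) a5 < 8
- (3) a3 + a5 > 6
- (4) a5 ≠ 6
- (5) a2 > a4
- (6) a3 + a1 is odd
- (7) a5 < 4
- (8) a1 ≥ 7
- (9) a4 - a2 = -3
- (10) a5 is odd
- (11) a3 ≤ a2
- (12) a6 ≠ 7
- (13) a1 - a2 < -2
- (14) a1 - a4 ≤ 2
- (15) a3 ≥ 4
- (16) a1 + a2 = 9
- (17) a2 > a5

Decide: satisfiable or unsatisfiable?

Unsatisfiable

From constraint 8: a1 ≥ 7. From constraints 11 and 15: a2 ≥ a3 ≥ 4. Hence a1 + a2 ≥ 11. But constraint 16 requires a1 + a2 = 9, and 9 < 11. Contradiction.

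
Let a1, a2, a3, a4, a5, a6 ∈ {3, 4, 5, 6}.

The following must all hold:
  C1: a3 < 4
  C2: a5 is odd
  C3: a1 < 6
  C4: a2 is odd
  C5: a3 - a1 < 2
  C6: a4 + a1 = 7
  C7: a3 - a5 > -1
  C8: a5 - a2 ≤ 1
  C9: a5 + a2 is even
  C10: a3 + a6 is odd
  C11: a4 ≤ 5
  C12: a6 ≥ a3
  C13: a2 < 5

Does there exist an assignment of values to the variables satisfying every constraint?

Satisfiable

The assignment a1 = 3, a2 = 3, a3 = 3, a4 = 4, a5 = 3, a6 = 6 works:
  constraint 5 holds since a3 - a1 = 0.
  constraint 6 holds since a4 + a1 = 7.
The rest check out directly.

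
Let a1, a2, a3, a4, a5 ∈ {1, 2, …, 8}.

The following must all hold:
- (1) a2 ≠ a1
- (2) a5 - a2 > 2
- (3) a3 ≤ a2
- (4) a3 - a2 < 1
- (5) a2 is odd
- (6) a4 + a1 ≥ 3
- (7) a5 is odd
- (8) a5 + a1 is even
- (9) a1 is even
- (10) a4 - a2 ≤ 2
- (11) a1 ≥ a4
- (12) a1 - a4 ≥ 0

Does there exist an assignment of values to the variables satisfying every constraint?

Unsatisfiable

Constraint 7 makes a5 odd and constraint 9 makes a1 even, so a5 + a1 must be odd. Constraint 8 says a5 + a1 is even — contradiction.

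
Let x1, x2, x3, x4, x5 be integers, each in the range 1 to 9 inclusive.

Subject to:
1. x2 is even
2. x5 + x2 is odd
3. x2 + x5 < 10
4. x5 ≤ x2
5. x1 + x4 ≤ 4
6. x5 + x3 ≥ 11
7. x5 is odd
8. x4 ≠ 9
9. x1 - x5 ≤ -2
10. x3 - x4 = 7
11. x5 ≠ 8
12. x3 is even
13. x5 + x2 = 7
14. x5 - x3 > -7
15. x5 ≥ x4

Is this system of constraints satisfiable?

Try x1 = 1, x2 = 4, x3 = 8, x4 = 1, x5 = 3.
Check constraint 3: x2 + x5 = 7; constraint 5: x1 + x4 = 2; constraint 6: x5 + x3 = 11. The remaining constraints are straightforward to verify.

Satisfiable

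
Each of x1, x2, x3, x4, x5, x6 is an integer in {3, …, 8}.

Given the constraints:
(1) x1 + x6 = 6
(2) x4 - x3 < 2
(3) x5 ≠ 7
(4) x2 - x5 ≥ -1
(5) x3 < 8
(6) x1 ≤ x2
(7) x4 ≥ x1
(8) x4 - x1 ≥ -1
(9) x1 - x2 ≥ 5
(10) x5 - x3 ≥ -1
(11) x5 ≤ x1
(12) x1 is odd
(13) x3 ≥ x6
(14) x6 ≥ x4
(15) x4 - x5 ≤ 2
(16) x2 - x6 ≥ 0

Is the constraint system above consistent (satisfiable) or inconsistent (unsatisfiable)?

Unsatisfiable

Constraints 4, 8, 9, and 15 give x2 − x5 ≥ -1, x5 − x4 ≥ -2, x4 − x1 ≥ -1, x1 − x2 ≥ 5.
Adding all 4 inequalities: the left sides telescope to 0, and the right sides sum to (-1) + (-2) + (-1) + 5 = 1. So 0 ≥ 1, which is false.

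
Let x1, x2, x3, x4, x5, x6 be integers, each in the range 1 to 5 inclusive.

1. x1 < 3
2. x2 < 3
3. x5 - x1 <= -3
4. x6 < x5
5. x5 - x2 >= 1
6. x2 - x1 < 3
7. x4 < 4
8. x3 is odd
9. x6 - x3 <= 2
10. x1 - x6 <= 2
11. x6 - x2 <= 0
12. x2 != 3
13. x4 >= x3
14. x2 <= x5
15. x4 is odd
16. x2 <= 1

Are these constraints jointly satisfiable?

Unsatisfiable

Constraints 3, 5, 10, and 11 give x5 − x2 ≥ 1, x2 − x6 ≥ 0, x6 − x1 ≥ -2, x1 − x5 ≥ 3.
Adding all 4 inequalities: the left sides telescope to 0, and the right sides sum to 1 + 0 + (-2) + 3 = 2. So 0 ≥ 2, which is false.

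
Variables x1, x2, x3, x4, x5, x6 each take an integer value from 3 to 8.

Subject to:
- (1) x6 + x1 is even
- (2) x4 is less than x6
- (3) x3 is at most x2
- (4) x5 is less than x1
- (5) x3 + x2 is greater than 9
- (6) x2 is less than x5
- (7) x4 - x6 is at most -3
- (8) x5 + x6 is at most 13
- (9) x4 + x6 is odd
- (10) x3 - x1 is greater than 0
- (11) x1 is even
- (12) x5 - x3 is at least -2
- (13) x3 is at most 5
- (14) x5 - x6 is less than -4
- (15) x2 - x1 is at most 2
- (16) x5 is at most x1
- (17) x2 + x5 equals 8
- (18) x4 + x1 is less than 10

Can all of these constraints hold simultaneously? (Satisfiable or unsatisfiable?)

Constraints 3, 4, 6, and 10 give x1 < x3, x3 ≤ x2, x2 < x5, x5 < x1. Chaining: x1 < x3 ≤ x2 < x5 < x1, which forces x1 < x1 — impossible.

Unsatisfiable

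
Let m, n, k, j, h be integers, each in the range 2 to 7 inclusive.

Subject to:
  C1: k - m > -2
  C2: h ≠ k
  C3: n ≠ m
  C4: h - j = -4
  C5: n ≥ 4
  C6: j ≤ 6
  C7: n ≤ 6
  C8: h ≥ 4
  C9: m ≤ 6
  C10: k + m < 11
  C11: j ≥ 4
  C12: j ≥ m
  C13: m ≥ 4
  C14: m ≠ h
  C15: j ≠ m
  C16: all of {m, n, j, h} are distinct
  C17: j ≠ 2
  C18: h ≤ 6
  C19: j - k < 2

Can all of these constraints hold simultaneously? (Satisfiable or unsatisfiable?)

Constraints 5, 6, 7, 8, 9, 11, 13, and 18 confine each of m, n, j, h to the 3 values {4, …, 6}.
Constraint 16 requires all 4 of them to be distinct, but only 3 values are available — impossible by the pigeonhole principle.

Unsatisfiable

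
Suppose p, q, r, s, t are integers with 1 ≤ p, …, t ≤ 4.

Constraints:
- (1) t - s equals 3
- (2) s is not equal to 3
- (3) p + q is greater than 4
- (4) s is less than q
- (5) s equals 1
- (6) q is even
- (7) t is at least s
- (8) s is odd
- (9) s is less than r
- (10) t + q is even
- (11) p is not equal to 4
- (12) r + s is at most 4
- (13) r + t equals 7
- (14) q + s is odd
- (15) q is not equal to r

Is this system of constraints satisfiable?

Satisfiable

Try p = 3, q = 4, r = 3, s = 1, t = 4.
Check constraint 1: t - s = 3; constraint 3: p + q = 7. The remaining constraints are straightforward to verify.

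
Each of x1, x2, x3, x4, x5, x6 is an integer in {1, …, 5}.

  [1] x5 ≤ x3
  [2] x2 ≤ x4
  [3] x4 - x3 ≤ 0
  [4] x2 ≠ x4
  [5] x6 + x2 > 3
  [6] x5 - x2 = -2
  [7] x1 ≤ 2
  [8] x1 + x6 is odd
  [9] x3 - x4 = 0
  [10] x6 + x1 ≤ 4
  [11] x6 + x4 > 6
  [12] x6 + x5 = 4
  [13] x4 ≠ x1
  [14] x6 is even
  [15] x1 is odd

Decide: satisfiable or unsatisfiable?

Satisfiable

Take x1 = 1, x2 = 4, x3 = 5, x4 = 5, x5 = 2, x6 = 2. Then constraint 3: x4 - x3 = 0; constraint 5: x6 + x2 = 6; constraint 6: x5 - x2 = -2, and every other listed constraint is also met.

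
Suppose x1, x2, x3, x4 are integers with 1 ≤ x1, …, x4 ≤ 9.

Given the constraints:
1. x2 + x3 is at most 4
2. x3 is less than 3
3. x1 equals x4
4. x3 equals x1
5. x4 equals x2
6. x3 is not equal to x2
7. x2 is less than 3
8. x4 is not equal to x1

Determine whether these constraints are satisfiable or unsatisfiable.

Unsatisfiable

From constraints 3, 4, and 5, x3 = x1 = x4 = x2, so x3 = x2. But constraint 6 says x3 ≠ x2. Contradiction.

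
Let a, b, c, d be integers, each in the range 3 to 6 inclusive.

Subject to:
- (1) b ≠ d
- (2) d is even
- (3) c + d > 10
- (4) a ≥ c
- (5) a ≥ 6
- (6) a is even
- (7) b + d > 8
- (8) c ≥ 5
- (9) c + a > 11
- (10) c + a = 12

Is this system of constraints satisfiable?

Setting (a, b, c, d) = (6, 3, 6, 6) satisfies everything: constraint 3: c + d = 12; constraint 7: b + d = 9, and the others follow.

Satisfiable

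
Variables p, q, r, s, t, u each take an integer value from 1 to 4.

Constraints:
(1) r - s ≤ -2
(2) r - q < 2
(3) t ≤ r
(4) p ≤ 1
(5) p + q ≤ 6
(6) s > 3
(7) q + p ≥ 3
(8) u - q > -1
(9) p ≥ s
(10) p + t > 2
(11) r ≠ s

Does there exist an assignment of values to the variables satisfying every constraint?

Unsatisfiable

From constraint 6: s ≥ 4. From constraints 4 and 9: s ≤ p and p ≤ 1, so s ≤ 1. But 1 < 4, so no value of s works.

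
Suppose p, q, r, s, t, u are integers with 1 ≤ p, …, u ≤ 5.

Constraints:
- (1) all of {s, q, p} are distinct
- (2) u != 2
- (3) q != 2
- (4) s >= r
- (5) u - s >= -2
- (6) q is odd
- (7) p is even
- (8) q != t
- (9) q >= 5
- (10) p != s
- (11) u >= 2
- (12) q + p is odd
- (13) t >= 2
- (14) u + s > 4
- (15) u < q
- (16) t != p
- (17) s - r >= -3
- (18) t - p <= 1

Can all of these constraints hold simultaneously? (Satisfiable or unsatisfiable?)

Try p = 4, q = 5, r = 2, s = 2, t = 2, u = 3.
Check constraint 5: u - s = 1; constraint 14: u + s = 5; constraint 17: s - r = 0. The remaining constraints are straightforward to verify.

Satisfiable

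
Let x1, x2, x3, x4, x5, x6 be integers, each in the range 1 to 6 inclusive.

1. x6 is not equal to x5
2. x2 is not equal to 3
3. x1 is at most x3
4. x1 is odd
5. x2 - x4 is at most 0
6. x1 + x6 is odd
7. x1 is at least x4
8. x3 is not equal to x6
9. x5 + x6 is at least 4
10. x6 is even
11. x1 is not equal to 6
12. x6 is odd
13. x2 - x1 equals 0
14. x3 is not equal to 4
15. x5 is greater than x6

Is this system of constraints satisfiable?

Unsatisfiable

Constraint 4 makes x1 odd and constraint 12 makes x6 odd, so x1 + x6 must be even. Constraint 6 says x1 + x6 is odd — contradiction.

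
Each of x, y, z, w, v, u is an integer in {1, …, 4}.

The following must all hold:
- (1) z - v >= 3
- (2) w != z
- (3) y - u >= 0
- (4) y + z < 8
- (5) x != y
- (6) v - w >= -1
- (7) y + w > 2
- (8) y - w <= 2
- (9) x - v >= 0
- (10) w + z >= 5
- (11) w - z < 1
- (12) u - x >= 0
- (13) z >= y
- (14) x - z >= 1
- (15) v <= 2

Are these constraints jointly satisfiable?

Unsatisfiable

Constraints 1, 3, 6, 8, 12, and 14 give v − w ≥ -1, w − y ≥ -2, y − u ≥ 0, u − x ≥ 0, x − z ≥ 1, z − v ≥ 3.
Adding all 6 inequalities: the left sides telescope to 0, and the right sides sum to (-1) + (-2) + 0 + 0 + 1 + 3 = 1. So 0 ≥ 1, which is false.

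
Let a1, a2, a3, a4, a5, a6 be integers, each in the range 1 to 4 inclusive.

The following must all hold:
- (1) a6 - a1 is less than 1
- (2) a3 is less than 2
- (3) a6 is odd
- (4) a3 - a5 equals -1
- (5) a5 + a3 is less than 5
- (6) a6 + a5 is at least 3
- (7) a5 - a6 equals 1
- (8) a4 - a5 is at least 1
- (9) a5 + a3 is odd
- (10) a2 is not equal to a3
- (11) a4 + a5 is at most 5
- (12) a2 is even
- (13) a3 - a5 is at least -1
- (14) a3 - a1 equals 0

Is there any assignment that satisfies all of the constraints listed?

Setting (a1, a2, a3, a4, a5, a6) = (1, 2, 1, 3, 2, 1) satisfies everything: constraint 1: a6 - a1 = 0; constraint 4: a3 - a5 = -1, and the others follow.

Satisfiable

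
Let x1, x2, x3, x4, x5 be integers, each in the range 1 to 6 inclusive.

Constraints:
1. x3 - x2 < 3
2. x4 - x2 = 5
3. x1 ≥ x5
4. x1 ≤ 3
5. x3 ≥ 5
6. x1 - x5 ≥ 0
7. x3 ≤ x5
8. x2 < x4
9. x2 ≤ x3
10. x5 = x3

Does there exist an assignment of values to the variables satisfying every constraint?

From constraints 5 and 7: x5 ≥ x3 and x3 ≥ 5, so x5 ≥ 5. From constraints 3 and 4: x5 ≤ x1 and x1 ≤ 3, so x5 ≤ 3. But 3 < 5, so no value of x5 works.

Unsatisfiable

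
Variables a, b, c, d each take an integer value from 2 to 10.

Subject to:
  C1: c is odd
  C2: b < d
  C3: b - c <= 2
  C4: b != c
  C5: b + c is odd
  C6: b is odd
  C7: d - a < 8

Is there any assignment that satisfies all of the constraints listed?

Constraint 6 makes b odd and constraint 1 makes c odd, so b + c must be even. Constraint 5 says b + c is odd — contradiction.

Unsatisfiable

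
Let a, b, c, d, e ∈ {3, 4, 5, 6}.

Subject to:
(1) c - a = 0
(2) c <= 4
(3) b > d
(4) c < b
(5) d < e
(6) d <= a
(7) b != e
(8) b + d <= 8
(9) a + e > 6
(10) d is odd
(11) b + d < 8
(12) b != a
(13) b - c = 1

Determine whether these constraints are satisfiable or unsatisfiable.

Try a = 3, b = 4, c = 3, d = 3, e = 6.
Check constraint 1: c - a = 0; constraint 8: b + d = 7. The remaining constraints are straightforward to verify.

Satisfiable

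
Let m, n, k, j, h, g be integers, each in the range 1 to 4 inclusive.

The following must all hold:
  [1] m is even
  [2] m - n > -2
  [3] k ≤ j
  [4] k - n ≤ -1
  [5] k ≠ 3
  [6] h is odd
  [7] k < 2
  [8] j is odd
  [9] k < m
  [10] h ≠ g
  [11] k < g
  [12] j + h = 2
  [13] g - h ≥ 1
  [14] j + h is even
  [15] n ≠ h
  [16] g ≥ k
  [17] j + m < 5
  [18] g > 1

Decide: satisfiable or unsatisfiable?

Satisfiable

Try m = 2, n = 3, k = 1, j = 1, h = 1, g = 3.
Check constraint 2: m - n = -1; constraint 4: k - n = -2. The remaining constraints are straightforward to verify.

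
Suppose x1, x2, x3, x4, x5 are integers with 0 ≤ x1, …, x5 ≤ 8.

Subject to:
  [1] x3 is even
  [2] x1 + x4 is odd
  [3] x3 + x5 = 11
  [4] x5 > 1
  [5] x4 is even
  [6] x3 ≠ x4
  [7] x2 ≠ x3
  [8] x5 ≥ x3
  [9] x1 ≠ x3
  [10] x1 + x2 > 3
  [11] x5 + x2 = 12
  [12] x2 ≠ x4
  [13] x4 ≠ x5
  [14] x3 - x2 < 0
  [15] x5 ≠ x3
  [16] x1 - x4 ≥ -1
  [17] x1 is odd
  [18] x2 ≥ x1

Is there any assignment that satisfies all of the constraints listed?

Satisfiable

The assignment x1 = 1, x2 = 5, x3 = 4, x4 = 2, x5 = 7 works:
  constraint 3 holds since x3 + x5 = 11.
  constraint 10 holds since x1 + x2 = 6.
The rest check out directly.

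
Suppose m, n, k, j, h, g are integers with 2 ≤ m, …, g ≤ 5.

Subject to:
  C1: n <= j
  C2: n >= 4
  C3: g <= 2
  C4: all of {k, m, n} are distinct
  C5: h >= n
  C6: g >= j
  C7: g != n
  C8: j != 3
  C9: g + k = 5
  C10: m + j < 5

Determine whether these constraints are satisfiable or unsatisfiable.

From constraints 1 and 2: j ≥ n and n ≥ 4, so j ≥ 4. From constraints 3 and 6: j ≤ g and g ≤ 2, so j ≤ 2. But 2 < 4, so no value of j works.

Unsatisfiable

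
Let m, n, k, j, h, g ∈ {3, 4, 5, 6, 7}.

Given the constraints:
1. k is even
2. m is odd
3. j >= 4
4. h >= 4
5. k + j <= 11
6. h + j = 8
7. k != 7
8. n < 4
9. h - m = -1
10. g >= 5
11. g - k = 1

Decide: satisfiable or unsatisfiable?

Take m = 5, n = 3, k = 4, j = 4, h = 4, g = 5. Then constraint 5: k + j = 8; constraint 6: h + j = 8, and every other listed constraint is also met.

Satisfiable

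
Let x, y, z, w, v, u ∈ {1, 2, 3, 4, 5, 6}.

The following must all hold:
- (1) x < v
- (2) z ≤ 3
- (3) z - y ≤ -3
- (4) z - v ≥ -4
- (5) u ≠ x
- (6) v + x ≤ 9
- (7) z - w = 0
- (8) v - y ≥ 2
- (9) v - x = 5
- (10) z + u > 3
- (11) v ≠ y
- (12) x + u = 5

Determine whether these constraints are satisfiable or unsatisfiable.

Constraints 3, 4, and 8 give y − z ≥ 3, z − v ≥ -4, v − y ≥ 2.
Adding all 3 inequalities: the left sides telescope to 0, and the right sides sum to 3 + (-4) + 2 = 1. So 0 ≥ 1, which is false.

Unsatisfiable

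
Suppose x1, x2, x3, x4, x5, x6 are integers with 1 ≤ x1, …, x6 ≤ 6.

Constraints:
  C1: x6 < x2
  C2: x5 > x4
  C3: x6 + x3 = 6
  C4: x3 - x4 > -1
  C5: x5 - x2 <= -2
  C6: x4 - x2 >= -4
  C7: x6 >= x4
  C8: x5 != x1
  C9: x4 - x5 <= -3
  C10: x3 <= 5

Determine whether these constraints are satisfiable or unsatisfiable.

Unsatisfiable

Constraints 5, 6, and 9 give x4 − x2 ≥ -4, x2 − x5 ≥ 2, x5 − x4 ≥ 3.
Adding all 3 inequalities: the left sides telescope to 0, and the right sides sum to (-4) + 2 + 3 = 1. So 0 ≥ 1, which is false.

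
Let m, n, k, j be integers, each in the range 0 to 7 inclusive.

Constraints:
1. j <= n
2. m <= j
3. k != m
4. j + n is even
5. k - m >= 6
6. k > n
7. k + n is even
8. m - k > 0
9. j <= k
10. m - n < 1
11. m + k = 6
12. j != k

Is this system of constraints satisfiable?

Constraints 1, 2, 6, and 8 give m ≤ j, j ≤ n, n < k, k < m. Chaining: m ≤ j ≤ n < k < m, which forces m < m — impossible.

Unsatisfiable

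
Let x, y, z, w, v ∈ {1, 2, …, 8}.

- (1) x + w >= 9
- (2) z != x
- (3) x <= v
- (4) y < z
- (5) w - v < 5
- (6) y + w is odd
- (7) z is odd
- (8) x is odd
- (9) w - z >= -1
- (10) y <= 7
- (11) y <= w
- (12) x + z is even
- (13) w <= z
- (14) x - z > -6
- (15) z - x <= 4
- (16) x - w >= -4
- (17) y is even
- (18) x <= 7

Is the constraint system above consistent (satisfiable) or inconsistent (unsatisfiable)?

Satisfiable

Try x = 3, y = 2, z = 7, w = 7, v = 5.
Check constraint 1: x + w = 10; constraint 5: w - v = 2. The remaining constraints are straightforward to verify.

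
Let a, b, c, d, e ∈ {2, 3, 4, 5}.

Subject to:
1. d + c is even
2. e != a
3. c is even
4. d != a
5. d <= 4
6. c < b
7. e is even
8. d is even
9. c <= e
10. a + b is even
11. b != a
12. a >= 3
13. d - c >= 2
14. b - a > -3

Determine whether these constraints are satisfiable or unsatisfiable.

Satisfiable

Try a = 5, b = 3, c = 2, d = 4, e = 4.
Check constraint 13: d - c = 2; constraint 14: b - a = -2. The remaining constraints are straightforward to verify.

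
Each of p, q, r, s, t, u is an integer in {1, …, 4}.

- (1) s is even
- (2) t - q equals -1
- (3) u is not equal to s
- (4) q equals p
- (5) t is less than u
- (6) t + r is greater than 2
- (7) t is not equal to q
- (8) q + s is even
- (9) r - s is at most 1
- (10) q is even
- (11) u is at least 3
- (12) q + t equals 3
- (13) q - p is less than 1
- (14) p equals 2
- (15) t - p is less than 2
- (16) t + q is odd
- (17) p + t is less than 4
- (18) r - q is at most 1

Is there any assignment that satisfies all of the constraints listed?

Satisfiable

Take p = 2, q = 2, r = 3, s = 2, t = 1, u = 4. Then constraint 2: t - q = -1; constraint 6: t + r = 4, and every other listed constraint is also met.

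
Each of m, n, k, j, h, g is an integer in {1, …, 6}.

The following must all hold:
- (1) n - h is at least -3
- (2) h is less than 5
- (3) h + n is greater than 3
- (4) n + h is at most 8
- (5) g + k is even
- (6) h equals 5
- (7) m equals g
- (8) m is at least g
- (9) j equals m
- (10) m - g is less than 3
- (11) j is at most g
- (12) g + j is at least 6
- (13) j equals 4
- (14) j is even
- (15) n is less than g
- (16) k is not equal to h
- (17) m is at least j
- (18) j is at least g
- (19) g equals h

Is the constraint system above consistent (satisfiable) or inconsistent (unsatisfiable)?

Constraint 13 fixes j = 4 and constraint 6 fixes h = 5. Constraints 7, 9, and 19 give j = m = g = h, so j = h. But 4 ≠ 5 — contradiction.

Unsatisfiable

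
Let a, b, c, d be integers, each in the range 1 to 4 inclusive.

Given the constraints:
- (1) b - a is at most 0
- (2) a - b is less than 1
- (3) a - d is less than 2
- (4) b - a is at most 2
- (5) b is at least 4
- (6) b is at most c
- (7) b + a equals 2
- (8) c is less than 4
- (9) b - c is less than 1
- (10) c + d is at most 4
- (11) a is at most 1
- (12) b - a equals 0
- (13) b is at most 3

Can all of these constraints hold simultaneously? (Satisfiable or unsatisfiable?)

Unsatisfiable

From constraints 5 and 6: c ≥ b and b ≥ 4, so c ≥ 4. From constraint 8: c ≤ 3. But 3 < 4, so no value of c works.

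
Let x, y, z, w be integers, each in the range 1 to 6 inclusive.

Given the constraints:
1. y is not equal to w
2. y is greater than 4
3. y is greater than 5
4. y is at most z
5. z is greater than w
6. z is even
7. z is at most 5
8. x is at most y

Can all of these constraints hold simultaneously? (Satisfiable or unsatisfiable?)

Unsatisfiable

From constraint 3: y ≥ 6. From constraints 4 and 7: y ≤ z and z ≤ 5, so y ≤ 5. But 5 < 6, so no value of y works.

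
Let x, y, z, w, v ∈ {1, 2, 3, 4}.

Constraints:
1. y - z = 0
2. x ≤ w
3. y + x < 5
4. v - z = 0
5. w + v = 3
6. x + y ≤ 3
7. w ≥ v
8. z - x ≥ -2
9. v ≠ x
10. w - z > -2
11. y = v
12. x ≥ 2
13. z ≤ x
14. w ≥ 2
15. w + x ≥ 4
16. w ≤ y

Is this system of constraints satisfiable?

From constraint 12: x ≥ 2. From constraints 14 and 16: y ≥ w ≥ 2. Hence x + y ≥ 4. But constraint 6 requires x + y ≤ 3, and 3 < 4. Contradiction.

Unsatisfiable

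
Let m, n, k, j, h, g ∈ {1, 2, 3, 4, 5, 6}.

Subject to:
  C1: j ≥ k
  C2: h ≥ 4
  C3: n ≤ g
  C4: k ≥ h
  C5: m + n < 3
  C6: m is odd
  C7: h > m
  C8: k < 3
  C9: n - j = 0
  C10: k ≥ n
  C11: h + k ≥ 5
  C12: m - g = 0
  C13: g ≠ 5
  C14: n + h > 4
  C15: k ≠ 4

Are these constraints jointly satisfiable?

From constraints 2 and 4: k ≥ h and h ≥ 4, so k ≥ 4. From constraint 8: k ≤ 2. But 2 < 4, so no value of k works.

Unsatisfiable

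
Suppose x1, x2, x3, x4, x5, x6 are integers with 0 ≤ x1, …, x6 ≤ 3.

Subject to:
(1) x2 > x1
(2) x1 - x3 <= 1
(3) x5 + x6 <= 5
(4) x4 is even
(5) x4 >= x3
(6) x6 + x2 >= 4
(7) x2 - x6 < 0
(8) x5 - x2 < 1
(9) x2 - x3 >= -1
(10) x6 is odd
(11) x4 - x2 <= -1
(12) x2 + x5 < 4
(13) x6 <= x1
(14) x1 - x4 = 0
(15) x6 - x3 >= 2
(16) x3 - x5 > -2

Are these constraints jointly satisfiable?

Constraints 1, 7, and 13 give x6 ≤ x1, x1 < x2, x2 < x6. Chaining: x6 ≤ x1 < x2 < x6, which forces x6 < x6 — impossible.

Unsatisfiable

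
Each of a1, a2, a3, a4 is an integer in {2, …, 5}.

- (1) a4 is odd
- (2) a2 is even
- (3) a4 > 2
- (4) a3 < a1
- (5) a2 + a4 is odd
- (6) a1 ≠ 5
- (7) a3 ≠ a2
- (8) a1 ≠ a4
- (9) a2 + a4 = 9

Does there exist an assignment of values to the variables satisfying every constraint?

Try a1 = 4, a2 = 4, a3 = 2, a4 = 5.
Check constraint 1: a4 = 5 is odd; constraint 9: a2 + a4 = 9. The remaining constraints are straightforward to verify.

Satisfiable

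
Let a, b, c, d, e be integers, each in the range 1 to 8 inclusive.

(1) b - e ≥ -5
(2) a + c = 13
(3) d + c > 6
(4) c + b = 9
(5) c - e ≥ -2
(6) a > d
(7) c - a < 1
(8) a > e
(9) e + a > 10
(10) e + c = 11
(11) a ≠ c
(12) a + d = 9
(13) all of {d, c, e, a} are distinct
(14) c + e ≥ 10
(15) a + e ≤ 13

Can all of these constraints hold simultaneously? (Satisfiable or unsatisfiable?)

Satisfiable

Take a = 7, b = 3, c = 6, d = 2, e = 5. Then constraint 1: b - e = -2; constraint 2: a + c = 13, and every other listed constraint is also met.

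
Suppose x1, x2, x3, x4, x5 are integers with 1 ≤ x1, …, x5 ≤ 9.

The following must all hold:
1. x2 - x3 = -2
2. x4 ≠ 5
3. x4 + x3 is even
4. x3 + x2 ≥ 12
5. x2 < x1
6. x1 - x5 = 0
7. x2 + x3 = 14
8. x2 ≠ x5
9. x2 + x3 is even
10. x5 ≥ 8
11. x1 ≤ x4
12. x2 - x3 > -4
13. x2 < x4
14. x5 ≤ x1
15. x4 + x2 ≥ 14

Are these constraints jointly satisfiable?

Take x1 = 8, x2 = 6, x3 = 8, x4 = 8, x5 = 8. Then constraint 1: x2 - x3 = -2; constraint 4: x3 + x2 = 14, and every other listed constraint is also met.

Satisfiable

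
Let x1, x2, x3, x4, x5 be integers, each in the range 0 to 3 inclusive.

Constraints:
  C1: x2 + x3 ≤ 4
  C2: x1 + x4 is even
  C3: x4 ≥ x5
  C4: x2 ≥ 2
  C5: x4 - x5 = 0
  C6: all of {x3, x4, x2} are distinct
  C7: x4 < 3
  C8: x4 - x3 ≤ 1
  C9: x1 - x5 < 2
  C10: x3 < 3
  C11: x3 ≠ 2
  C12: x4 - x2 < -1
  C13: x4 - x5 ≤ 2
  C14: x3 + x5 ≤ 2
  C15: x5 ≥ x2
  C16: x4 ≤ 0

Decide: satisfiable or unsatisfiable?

Unsatisfiable

From constraints 4 and 15: x5 ≥ x2 and x2 ≥ 2, so x5 ≥ 2. From constraints 3 and 16: x5 ≤ x4 and x4 ≤ 0, so x5 ≤ 0. But 0 < 2, so no value of x5 works.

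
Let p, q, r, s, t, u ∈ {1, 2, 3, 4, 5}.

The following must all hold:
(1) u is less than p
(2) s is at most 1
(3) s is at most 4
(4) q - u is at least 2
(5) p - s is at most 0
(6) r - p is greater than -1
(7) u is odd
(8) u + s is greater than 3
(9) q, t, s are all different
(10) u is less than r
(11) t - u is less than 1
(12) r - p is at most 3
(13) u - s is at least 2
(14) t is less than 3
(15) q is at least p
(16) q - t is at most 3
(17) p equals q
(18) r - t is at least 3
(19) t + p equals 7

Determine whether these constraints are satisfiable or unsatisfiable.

Constraints 4, 5, 12, 13, 16, and 18 give p − r ≥ -3, r − t ≥ 3, t − q ≥ -3, q − u ≥ 2, u − s ≥ 2, s − p ≥ 0.
Adding all 6 inequalities: the left sides telescope to 0, and the right sides sum to (-3) + 3 + (-3) + 2 + 2 + 0 = 1. So 0 ≥ 1, which is false.

Unsatisfiable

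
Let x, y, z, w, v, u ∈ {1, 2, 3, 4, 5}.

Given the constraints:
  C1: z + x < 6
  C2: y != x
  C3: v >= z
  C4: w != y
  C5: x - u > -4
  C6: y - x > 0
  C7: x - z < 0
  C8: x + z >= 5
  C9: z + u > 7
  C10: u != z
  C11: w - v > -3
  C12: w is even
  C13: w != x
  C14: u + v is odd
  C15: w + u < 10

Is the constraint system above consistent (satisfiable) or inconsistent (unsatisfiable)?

Setting (x, y, z, w, v, u) = (2, 3, 3, 4, 4, 5) satisfies everything: constraint 1: z + x = 5; constraint 5: x - u = -3, and the others follow.

Satisfiable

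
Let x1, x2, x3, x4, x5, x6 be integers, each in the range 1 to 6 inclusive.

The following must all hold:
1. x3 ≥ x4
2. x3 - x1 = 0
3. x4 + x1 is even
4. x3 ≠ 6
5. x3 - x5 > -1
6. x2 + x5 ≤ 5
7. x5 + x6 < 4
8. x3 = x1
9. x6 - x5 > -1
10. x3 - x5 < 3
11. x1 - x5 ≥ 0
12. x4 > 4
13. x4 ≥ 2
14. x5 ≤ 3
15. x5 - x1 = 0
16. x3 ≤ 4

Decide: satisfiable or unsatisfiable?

Unsatisfiable

From constraint 12: x4 ≥ 5. From constraints 1 and 16: x4 ≤ x3 and x3 ≤ 4, so x4 ≤ 4. But 4 < 5, so no value of x4 works.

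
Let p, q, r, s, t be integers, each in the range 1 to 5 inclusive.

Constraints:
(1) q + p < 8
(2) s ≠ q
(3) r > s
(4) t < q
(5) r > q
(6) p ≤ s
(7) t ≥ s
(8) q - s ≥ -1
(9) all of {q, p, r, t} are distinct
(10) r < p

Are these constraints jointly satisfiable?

Unsatisfiable

Constraints 4, 5, 6, 7, and 10 give q < r, r < p, p ≤ s, s ≤ t, t < q. Chaining: q < r < p ≤ s ≤ t < q, which forces q < q — impossible.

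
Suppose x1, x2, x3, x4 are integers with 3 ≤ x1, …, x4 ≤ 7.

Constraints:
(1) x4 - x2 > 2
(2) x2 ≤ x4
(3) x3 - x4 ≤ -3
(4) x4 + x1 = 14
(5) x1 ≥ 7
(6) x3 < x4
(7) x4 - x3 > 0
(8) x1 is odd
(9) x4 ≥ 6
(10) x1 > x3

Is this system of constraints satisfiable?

Satisfiable

The assignment x1 = 7, x2 = 3, x3 = 4, x4 = 7 works:
  constraint 1 holds since x4 - x2 = 4.
  constraint 3 holds since x3 - x4 = -3.
  constraint 4 holds since x4 + x1 = 14.
The rest check out directly.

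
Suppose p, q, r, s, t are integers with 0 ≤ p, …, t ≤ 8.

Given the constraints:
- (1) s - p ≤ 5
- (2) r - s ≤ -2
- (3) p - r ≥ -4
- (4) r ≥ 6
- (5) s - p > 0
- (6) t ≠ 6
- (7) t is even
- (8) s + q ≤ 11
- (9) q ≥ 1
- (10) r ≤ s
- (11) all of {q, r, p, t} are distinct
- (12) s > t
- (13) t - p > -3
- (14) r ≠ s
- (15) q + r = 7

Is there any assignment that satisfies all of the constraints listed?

Take p = 5, q = 1, r = 6, s = 8, t = 4. Then constraint 1: s - p = 3; constraint 2: r - s = -2; constraint 3: p - r = -1, and every other listed constraint is also met.

Satisfiable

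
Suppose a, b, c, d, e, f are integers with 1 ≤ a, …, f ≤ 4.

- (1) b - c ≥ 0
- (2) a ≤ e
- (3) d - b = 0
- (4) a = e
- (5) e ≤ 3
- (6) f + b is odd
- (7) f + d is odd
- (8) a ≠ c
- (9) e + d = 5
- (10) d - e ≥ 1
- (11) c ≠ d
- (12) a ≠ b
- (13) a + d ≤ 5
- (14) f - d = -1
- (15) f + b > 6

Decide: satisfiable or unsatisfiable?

Satisfiable

One satisfying assignment is a = 1, b = 4, c = 3, d = 4, e = 1, f = 3.
For the less obvious constraints — constraint 1: b - c = 1; constraint 3: d - b = 0; constraint 9: e + d = 5 — and the others hold by inspection.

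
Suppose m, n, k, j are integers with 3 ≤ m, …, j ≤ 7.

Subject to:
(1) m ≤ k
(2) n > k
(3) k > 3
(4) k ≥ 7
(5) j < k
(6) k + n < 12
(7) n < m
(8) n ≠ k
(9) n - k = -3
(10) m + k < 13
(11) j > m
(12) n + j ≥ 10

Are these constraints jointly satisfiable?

Constraints 2, 5, 7, and 11 give j < k, k < n, n < m, m < j. Chaining: j < k < n < m < j, which forces j < j — impossible.

Unsatisfiable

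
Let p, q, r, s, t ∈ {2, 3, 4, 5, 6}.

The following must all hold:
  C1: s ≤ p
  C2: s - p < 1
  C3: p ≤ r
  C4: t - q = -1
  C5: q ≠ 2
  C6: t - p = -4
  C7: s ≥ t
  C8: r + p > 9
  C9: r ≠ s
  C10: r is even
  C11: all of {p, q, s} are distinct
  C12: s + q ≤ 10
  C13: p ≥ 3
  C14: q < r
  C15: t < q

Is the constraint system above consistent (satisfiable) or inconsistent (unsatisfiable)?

Take p = 6, q = 3, r = 6, s = 4, t = 2. Then constraint 2: s - p = -2; constraint 4: t - q = -1; constraint 6: t - p = -4, and every other listed constraint is also met.

Satisfiable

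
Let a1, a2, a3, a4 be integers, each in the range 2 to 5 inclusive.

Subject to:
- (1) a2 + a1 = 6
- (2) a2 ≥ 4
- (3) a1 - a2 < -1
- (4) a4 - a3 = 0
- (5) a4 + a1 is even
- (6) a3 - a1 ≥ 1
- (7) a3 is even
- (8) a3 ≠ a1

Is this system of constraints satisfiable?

One satisfying assignment is a1 = 2, a2 = 4, a3 = 4, a4 = 4.
For the less obvious constraints — constraint 1: a2 + a1 = 6; constraint 3: a1 - a2 = -2; constraint 4: a4 - a3 = 0 — and the others hold by inspection.

Satisfiable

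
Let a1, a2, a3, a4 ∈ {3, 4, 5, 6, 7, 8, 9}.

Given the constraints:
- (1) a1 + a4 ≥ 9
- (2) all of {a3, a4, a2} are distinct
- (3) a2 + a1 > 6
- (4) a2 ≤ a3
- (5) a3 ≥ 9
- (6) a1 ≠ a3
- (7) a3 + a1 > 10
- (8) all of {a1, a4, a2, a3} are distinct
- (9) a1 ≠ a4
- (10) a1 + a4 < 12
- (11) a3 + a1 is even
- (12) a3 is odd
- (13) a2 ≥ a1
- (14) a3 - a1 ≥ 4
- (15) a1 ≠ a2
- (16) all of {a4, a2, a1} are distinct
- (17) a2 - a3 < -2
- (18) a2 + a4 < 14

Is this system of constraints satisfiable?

Satisfiable

Take a1 = 3, a2 = 5, a3 = 9, a4 = 6. Then constraint 1: a1 + a4 = 9; constraint 3: a2 + a1 = 8; constraint 7: a3 + a1 = 12, and every other listed constraint is also met.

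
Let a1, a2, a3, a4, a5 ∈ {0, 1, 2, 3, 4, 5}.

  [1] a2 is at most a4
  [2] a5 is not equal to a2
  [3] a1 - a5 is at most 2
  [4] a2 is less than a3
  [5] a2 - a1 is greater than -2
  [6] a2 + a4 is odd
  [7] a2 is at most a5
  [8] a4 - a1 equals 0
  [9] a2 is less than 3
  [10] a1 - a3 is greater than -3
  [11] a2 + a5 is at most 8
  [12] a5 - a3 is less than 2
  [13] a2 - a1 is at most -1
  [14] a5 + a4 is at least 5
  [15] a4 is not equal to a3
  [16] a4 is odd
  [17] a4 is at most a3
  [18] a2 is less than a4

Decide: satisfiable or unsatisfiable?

Satisfiable

Try a1 = 3, a2 = 2, a3 = 5, a4 = 3, a5 = 4.
Check constraint 3: a1 - a5 = -1; constraint 5: a2 - a1 = -1. The remaining constraints are straightforward to verify.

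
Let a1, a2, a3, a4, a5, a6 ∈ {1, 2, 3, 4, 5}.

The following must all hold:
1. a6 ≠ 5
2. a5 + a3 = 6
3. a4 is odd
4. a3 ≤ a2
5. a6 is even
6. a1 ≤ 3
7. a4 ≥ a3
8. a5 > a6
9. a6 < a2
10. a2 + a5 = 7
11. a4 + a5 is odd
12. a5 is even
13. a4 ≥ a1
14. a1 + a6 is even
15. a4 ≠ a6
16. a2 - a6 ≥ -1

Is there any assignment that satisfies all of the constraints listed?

Setting (a1, a2, a3, a4, a5, a6) = (2, 3, 2, 3, 4, 2) satisfies everything: constraint 2: a5 + a3 = 6; constraint 10: a2 + a5 = 7; constraint 16: a2 - a6 = 1, and the others follow.

Satisfiable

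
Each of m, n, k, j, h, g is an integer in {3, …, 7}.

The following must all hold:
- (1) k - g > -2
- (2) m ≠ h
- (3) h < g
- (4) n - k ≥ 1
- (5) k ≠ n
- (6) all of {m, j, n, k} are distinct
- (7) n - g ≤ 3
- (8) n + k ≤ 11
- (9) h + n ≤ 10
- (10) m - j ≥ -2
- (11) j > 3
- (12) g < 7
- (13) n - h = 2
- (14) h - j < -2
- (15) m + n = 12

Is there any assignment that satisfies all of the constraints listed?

Take m = 7, n = 5, k = 4, j = 6, h = 3, g = 5. Then constraint 1: k - g = -1; constraint 4: n - k = 1, and every other listed constraint is also met.

Satisfiable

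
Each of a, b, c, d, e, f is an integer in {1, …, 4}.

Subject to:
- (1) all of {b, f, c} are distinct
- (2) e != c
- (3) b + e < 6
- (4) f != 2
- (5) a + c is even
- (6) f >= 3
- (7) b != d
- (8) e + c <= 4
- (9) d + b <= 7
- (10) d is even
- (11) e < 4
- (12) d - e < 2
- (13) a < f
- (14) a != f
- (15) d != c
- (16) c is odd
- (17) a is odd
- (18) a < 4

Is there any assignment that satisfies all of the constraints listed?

One satisfying assignment is a = 3, b = 2, c = 1, d = 4, e = 3, f = 4.
For the less obvious constraints — constraint 3: b + e = 5; constraint 8: e + c = 4; constraint 9: d + b = 6 — and the others hold by inspection.

Satisfiable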